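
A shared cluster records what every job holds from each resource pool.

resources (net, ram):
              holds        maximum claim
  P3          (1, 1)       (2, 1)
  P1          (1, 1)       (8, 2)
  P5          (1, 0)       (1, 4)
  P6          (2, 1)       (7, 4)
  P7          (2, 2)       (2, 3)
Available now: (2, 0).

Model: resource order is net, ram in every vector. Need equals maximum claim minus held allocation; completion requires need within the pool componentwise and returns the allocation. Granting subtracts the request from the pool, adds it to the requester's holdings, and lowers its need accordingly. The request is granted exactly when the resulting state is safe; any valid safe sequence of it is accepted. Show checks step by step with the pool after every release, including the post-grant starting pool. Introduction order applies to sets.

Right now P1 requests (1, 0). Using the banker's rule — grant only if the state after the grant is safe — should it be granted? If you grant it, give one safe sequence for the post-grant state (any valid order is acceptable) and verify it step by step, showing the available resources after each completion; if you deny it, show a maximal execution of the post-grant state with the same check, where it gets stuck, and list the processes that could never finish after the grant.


DENY. Granting would leave the state unsafe.
Key observation: after P3, P7 the pool peaks at (4, 3), and each blocked process is short somewhere: P1 on net; P5 on ram; P6 on net.
Pretend the grant happened; the run P3, P7 goes as far as possible. Verifying each step:
  pool = (1, 0)
  run P3 (needs (1, 0), free (1, 0)); after release of (1, 1) the pool is (2, 1)
  run P7 (needs (0, 1), free (2, 1)); after release of (2, 2) the pool is (4, 3)
  P1 cannot run: need (6, 1) vs free (4, 3) (insufficient net)
  P5 cannot run: need (0, 4) vs free (4, 3) (insufficient ram)
  P6 cannot run: need (5, 3) vs free (4, 3) (insufficient net)
Processes that could never finish after the grant: P1, P5 and P6.


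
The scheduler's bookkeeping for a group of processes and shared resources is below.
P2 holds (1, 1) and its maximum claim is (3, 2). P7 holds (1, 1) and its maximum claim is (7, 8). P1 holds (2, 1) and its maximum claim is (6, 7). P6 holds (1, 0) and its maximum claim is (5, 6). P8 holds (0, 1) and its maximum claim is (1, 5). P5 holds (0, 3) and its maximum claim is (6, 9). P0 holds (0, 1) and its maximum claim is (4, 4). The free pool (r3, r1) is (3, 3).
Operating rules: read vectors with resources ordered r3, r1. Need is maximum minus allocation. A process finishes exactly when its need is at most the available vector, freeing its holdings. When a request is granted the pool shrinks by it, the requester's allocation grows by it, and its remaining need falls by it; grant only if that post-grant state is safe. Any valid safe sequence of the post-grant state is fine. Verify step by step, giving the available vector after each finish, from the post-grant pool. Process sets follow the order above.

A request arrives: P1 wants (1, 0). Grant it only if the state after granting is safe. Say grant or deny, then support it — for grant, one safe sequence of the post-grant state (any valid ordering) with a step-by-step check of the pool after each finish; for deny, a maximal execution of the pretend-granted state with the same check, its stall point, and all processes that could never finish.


DENY — the pretend-granted state is unsafe.
Key observation: after P2, P8 the pool peaks at (3, 5), and each blocked process is short somewhere: P7 on r3, r1; P1 on r1; P6 on r3, r1; P5 on r3, r1; P0 on r3.
Pretend the grant happened; the run P2, P8 goes as far as possible. Walking it through:
  pool = (2, 3)
  run P2 (needs (2, 1), free (2, 3)); after release of (1, 1) the pool is (3, 4)
  run P8 (needs (1, 4), free (3, 4)); after release of (0, 1) the pool is (3, 5)
  P7 still needs (6, 7) but only (3, 5) is free — short on r3 and r1
  P1 still needs (3, 6) but only (3, 5) is free — short on r1
  P6 still needs (4, 6) but only (3, 5) is free — short on r3 and r1
  P5 still needs (6, 6) but only (3, 5) is free — short on r3 and r1
  P0 still needs (4, 3) but only (3, 5) is free — short on r3
Post-grant, the permanently blocked set is P7, P1, P6, P5 and P0.


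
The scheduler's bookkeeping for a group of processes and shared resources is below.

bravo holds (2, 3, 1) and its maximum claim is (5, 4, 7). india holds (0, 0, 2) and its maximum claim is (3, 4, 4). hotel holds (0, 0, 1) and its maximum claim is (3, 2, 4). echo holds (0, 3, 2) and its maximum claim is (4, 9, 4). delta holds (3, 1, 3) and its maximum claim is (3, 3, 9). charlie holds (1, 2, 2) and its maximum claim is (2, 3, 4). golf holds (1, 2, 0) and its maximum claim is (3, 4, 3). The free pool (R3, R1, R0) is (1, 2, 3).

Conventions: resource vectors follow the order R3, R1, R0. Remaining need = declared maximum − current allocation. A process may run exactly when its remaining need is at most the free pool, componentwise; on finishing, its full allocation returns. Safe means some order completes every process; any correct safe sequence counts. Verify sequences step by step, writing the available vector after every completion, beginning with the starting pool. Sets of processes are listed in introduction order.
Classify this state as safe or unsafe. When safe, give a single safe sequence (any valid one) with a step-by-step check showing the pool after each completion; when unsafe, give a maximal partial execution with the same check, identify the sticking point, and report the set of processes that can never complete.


SAFE — a valid safe sequence is charlie, golf, hotel, bravo, echo, india, delta.
Key observation: reading the order forward, charlie is the first process whose need (1, 1, 2) meets the free pool (1, 2, 3) exactly on a resource it requests.
Check, step by step:
  pool = (1, 2, 3)
  run charlie (needs (1, 1, 2), free (1, 2, 3)); after release of (1, 2, 2) the pool is (2, 4, 5)
  run golf (needs (2, 2, 3), free (2, 4, 5)); after release of (1, 2, 0) the pool is (3, 6, 5)
  run hotel (needs (3, 2, 3), free (3, 6, 5)); after release of (0, 0, 1) the pool is (3, 6, 6)
  run bravo (needs (3, 1, 6), free (3, 6, 6)); after release of (2, 3, 1) the pool is (5, 9, 7)
  run echo (needs (4, 6, 2), free (5, 9, 7)); after release of (0, 3, 2) the pool is (5, 12, 9)
  run india (needs (3, 4, 2), free (5, 12, 9)); after release of (0, 0, 2) the pool is (5, 12, 11)
  run delta (needs (0, 2, 6), free (5, 12, 11)); after release of (3, 1, 3) the pool is (8, 13, 14)


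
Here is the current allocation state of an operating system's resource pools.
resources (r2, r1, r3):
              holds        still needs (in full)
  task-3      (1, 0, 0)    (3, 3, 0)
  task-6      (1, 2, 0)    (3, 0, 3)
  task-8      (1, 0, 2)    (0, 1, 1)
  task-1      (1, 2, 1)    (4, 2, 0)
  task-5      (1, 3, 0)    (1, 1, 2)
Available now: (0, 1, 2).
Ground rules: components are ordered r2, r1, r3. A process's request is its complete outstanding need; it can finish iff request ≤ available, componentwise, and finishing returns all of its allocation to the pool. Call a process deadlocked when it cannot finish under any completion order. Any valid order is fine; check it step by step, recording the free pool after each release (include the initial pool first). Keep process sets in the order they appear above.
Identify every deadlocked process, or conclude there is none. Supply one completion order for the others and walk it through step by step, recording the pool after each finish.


The deadlocked set is task-3, task-6 and task-1.
Key observation: the wall is r2: completing task-8, task-5 brings the pool only to (2, 4, 4), and all the rest need more.
One completion order for the rest: task-8, task-5. Verifying each step:
  pool = (0, 1, 2)
  task-8: need (0, 1, 1) fits (0, 1, 2); releases (1, 0, 2), pool now (1, 1, 4)
  task-5: need (1, 1, 2) fits (1, 1, 4); releases (1, 3, 0), pool now (2, 4, 4)
None of the blocked processes ever fits:
  task-3 still needs (3, 3, 0) but only (2, 4, 4) is free — short on r2
  task-6 still needs (3, 0, 3) but only (2, 4, 4) is free — short on r2
  task-1 still needs (4, 2, 0) but only (2, 4, 4) is free — short on r2


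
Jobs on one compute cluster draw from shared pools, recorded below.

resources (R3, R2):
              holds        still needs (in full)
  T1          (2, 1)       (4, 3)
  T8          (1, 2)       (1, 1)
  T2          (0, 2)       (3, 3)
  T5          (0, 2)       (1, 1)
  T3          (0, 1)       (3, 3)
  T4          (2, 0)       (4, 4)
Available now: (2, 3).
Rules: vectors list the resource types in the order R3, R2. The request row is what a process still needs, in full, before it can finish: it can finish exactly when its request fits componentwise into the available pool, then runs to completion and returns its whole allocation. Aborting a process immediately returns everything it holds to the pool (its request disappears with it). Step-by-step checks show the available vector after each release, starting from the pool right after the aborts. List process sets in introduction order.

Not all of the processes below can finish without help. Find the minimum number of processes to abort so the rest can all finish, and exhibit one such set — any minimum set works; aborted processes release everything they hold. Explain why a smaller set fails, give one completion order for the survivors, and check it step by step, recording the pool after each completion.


The answer: abort T4.
Key observation: aborting T4 returns (2, 0), and T1 — hopeless before — runs at step 3 with the returned capacity in the pool.
No smaller set exists: with zero aborts the deadlock remains.
Survivors finish in the order: T3, T5, T1, T2, T8. Step-by-step check (pool after the aborts first):
  pool = (4, 3)
  T3 needs (3, 3) <= (4, 3) -> finishes; pool += (0, 1) = (4, 4)
  T5 needs (1, 1) <= (4, 4) -> finishes; pool += (0, 2) = (4, 6)
  T1 needs (4, 3) <= (4, 6) -> finishes; pool += (2, 1) = (6, 7)
  T2 needs (3, 3) <= (6, 7) -> finishes; pool += (0, 2) = (6, 9)
  T8 needs (1, 1) <= (6, 9) -> finishes; pool += (1, 2) = (7, 11)


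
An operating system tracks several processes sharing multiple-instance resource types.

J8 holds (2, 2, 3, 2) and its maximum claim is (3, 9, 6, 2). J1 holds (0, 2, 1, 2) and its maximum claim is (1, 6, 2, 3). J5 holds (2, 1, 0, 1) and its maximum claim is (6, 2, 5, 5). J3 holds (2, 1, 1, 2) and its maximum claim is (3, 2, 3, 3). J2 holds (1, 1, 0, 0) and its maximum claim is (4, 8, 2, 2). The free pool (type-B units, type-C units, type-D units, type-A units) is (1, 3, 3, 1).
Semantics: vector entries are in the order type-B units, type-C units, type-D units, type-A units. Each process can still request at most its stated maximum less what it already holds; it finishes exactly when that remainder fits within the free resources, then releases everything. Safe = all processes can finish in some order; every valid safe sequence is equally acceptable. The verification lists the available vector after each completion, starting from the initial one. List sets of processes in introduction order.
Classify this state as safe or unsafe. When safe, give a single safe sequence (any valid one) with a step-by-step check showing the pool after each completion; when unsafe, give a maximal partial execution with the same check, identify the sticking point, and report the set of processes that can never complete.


The state is UNSAFE.
Key observation: after J3, J1 the pool peaks at (3, 6, 5, 5), and each blocked process is short somewhere: J8 on type-C units; J5 on type-B units; J2 on type-C units.
A maximal execution: J3, J1 — then nothing else fits. Verifying each step:
  pool = (1, 3, 3, 1)
  J3: need (1, 1, 2, 1) fits (1, 3, 3, 1); releases (2, 1, 1, 2), pool now (3, 4, 4, 3)
  J1: need (1, 4, 1, 1) fits (3, 4, 4, 3); releases (0, 2, 1, 2), pool now (3, 6, 5, 5)
  J8 cannot run: need (1, 7, 3, 0) vs free (3, 6, 5, 5) (insufficient type-C units)
  J5 cannot run: need (4, 1, 5, 4) vs free (3, 6, 5, 5) (insufficient type-B units)
  J2 cannot run: need (3, 7, 2, 2) vs free (3, 6, 5, 5) (insufficient type-C units)
Processes that can never finish: J8, J5 and J2.


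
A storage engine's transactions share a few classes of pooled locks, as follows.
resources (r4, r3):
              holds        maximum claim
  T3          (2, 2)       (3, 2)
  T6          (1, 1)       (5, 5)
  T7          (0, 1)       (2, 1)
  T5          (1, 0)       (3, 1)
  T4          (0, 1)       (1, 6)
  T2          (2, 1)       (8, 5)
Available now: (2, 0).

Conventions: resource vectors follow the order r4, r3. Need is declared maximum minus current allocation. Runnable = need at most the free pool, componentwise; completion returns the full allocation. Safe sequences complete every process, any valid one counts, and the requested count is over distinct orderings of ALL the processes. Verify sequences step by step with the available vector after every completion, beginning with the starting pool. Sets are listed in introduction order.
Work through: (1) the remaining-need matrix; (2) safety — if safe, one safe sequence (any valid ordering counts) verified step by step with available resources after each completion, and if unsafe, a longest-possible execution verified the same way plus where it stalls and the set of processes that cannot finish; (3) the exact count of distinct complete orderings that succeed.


(1) Remaining need (order r4, r3):
  T3: (1, 0)
  T6: (4, 4)
  T7: (2, 0)
  T5: (2, 1)
  T4: (1, 5)
  T2: (6, 4)
(2) The state is UNSAFE.
Key observation: the wall is r3: completing T3, T7, T5 brings the pool only to (5, 3), and all the rest need more.
Going as far as possible: T3, T7, T5; after that, nothing fits. Check, step by step:
  pool = (2, 0)
  run T3 (needs (1, 0), free (2, 0)); after release of (2, 2) the pool is (4, 2)
  run T7 (needs (2, 0), free (4, 2)); after release of (0, 1) the pool is (4, 3)
  run T5 (needs (2, 1), free (4, 3)); after release of (1, 0) the pool is (5, 3)
  blocked: T6 wants (4, 4), pool (5, 3) — not enough r3
  blocked: T4 wants (1, 5), pool (5, 3) — not enough r3
  blocked: T2 wants (6, 4), pool (5, 3) — not enough r4 and r3
Never able to finish: T6, T4 and T2.
(3) Exactly 0 of the possible complete orderings are safe sequences.


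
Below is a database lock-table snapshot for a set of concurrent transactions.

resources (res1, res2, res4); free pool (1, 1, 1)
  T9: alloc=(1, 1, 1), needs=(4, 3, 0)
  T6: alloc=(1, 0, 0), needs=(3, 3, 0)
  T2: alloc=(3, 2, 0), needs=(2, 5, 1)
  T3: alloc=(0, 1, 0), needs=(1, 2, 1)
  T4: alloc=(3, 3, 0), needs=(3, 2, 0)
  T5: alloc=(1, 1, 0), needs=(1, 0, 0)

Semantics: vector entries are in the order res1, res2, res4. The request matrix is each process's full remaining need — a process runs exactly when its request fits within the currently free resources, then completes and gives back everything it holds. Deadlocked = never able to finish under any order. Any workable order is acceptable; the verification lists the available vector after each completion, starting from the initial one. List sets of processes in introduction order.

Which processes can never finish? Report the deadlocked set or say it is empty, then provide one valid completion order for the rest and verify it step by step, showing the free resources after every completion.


The deadlocked set is T9, T6, T2 and T4.
Key observation: after T5, T3 the pool peaks at (2, 3, 1), and each blocked process is short somewhere: T9 on res1; T6 on res1; T2 on res2; T4 on res1.
A valid finishing order for the others: T5, T3. Check, step by step:
  pool = (1, 1, 1)
  run T5 (needs (1, 0, 0), free (1, 1, 1)); after release of (1, 1, 0) the pool is (2, 2, 1)
  run T3 (needs (1, 2, 1), free (2, 2, 1)); after release of (0, 1, 0) the pool is (2, 3, 1)
None of the blocked processes ever fits:
  blocked: T9 wants (4, 3, 0), pool (2, 3, 1) — not enough res1
  blocked: T6 wants (3, 3, 0), pool (2, 3, 1) — not enough res1
  blocked: T2 wants (2, 5, 1), pool (2, 3, 1) — not enough res2
  blocked: T4 wants (3, 2, 0), pool (2, 3, 1) — not enough res1


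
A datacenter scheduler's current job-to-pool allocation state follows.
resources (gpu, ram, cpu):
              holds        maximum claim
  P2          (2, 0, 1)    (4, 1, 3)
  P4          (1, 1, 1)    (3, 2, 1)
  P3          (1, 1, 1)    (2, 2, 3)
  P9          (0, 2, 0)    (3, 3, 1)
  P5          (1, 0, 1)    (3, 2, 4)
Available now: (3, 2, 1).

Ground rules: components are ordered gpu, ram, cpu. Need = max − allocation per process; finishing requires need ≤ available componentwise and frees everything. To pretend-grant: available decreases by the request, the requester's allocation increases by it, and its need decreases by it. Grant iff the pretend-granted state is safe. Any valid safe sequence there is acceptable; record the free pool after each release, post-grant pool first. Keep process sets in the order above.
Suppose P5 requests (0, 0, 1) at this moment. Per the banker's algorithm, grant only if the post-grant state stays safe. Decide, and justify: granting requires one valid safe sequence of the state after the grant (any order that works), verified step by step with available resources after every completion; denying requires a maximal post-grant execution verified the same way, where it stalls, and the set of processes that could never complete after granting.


DENY: after the grant no complete ordering would exist.
Key observation: the pool after P4, P9 is (4, 5, 1); every surviving request exceeds it in cpu, so progress ends there.
Pretend the grant happened; the run P4, P9 goes as far as possible. Step-by-step check:
  pool = (3, 2, 0)
  P4: need (2, 1, 0) fits (3, 2, 0); releases (1, 1, 1), pool now (4, 3, 1)
  P9: need (3, 1, 1) fits (4, 3, 1); releases (0, 2, 0), pool now (4, 5, 1)
  blocked: P2 wants (2, 1, 2), pool (4, 5, 1) — not enough cpu
  blocked: P3 wants (1, 1, 2), pool (4, 5, 1) — not enough cpu
  blocked: P5 wants (2, 2, 2), pool (4, 5, 1) — not enough cpu
Processes that could never finish after the grant: P2, P3 and P5.


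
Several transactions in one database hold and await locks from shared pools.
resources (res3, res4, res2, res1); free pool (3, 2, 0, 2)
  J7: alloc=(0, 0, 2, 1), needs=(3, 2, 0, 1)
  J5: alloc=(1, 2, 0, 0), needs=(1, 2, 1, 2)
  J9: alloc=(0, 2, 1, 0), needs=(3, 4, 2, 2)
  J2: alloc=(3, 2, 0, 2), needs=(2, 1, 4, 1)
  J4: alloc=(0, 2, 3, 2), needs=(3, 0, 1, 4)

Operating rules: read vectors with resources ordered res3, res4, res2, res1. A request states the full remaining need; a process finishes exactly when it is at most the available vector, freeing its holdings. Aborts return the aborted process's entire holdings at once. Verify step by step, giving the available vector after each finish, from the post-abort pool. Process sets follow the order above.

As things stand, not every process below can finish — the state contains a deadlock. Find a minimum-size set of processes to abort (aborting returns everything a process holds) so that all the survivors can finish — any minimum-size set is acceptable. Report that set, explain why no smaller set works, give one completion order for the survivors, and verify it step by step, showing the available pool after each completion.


Abort J4.
Key observation: the returned (0, 2, 3, 2) from J4 is what brings J2 — unrunnable before, under any order — into play at step 2.
Why nothing smaller works: aborting no one leaves the state deadlocked as given.
Survivors finish in the order: J9, J2, J5, J7. Check, step by step (pool after the aborts first):
  pool = (3, 4, 3, 4)
  run J9 (needs (3, 4, 2, 2), free (3, 4, 3, 4)); after release of (0, 2, 1, 0) the pool is (3, 6, 4, 4)
  run J2 (needs (2, 1, 4, 1), free (3, 6, 4, 4)); after release of (3, 2, 0, 2) the pool is (6, 8, 4, 6)
  run J5 (needs (1, 2, 1, 2), free (6, 8, 4, 6)); after release of (1, 2, 0, 0) the pool is (7, 10, 4, 6)
  run J7 (needs (3, 2, 0, 1), free (7, 10, 4, 6)); after release of (0, 0, 2, 1) the pool is (7, 10, 6, 7)


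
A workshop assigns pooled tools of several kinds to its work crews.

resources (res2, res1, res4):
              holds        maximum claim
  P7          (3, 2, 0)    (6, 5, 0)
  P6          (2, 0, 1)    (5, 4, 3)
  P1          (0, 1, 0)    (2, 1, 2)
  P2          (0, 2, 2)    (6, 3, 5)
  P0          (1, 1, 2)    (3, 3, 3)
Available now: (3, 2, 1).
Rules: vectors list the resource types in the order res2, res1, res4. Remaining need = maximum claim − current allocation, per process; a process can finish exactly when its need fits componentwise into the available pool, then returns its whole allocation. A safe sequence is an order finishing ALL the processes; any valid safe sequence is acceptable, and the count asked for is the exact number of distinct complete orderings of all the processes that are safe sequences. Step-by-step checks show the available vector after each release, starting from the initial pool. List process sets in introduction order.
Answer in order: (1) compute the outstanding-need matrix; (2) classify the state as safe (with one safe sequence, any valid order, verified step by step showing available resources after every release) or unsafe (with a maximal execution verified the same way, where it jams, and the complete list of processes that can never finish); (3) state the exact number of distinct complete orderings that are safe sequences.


(1) Remaining need (order res2, res1, res4):
  P7: (3, 3, 0)
  P6: (3, 4, 2)
  P1: (2, 0, 2)
  P2: (6, 1, 3)
  P0: (2, 2, 1)
(2) SAFE. One safe sequence: P0, P7, P6, P2, P1.
Key observation: at P0 the run first touches a limit — (2, 2, 1) against (3, 2, 1), exact on a resource it actually requests.
Step-by-step check:
  pool = (3, 2, 1)
  run P0 (needs (2, 2, 1), free (3, 2, 1)); after release of (1, 1, 2) the pool is (4, 3, 3)
  run P7 (needs (3, 3, 0), free (4, 3, 3)); after release of (3, 2, 0) the pool is (7, 5, 3)
  run P6 (needs (3, 4, 2), free (7, 5, 3)); after release of (2, 0, 1) the pool is (9, 5, 4)
  run P2 (needs (6, 1, 3), free (9, 5, 4)); after release of (0, 2, 2) the pool is (9, 7, 6)
  run P1 (needs (2, 0, 2), free (9, 7, 6)); after release of (0, 1, 0) the pool is (9, 8, 6)
(3) Exactly 10 of the possible complete orderings are safe sequences.


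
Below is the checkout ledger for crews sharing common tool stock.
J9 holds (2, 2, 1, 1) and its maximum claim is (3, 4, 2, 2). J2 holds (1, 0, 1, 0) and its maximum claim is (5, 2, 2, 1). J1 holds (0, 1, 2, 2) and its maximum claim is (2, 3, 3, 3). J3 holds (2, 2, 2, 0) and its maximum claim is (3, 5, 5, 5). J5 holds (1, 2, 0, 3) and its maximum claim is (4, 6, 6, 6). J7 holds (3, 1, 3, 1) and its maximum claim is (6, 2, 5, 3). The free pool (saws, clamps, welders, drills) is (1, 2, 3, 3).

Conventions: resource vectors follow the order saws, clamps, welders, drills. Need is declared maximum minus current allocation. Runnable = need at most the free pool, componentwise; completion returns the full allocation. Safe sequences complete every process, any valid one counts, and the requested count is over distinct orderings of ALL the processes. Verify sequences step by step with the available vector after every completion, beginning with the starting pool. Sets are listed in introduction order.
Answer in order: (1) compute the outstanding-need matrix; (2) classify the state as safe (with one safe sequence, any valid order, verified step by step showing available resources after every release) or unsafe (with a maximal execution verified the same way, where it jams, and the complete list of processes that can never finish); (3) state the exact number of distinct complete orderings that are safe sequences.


(1) Remaining need (order saws, clamps, welders, drills):
  J9: (1, 2, 1, 1)
  J2: (4, 2, 1, 1)
  J1: (2, 2, 1, 1)
  J3: (1, 3, 3, 5)
  J5: (3, 4, 6, 3)
  J7: (3, 1, 2, 2)
(2) The state is SAFE; one workable sequence: J9, J1, J5, J2, J3, J7.
Key observation: J9 is the earliest step where a requested resource binds exactly: need (1, 2, 1, 1), pool (1, 2, 3, 3) at its turn.
Check, step by step:
  pool = (1, 2, 3, 3)
  J9: need (1, 2, 1, 1) fits (1, 2, 3, 3); releases (2, 2, 1, 1), pool now (3, 4, 4, 4)
  J1: need (2, 2, 1, 1) fits (3, 4, 4, 4); releases (0, 1, 2, 2), pool now (3, 5, 6, 6)
  J5: need (3, 4, 6, 3) fits (3, 5, 6, 6); releases (1, 2, 0, 3), pool now (4, 7, 6, 9)
  J2: need (4, 2, 1, 1) fits (4, 7, 6, 9); releases (1, 0, 1, 0), pool now (5, 7, 7, 9)
  J3: need (1, 3, 3, 5) fits (5, 7, 7, 9); releases (2, 2, 2, 0), pool now (7, 9, 9, 9)
  J7: need (3, 1, 2, 2) fits (7, 9, 9, 9); releases (3, 1, 3, 1), pool now (10, 10, 12, 10)
(3) Exactly 42 of the possible complete orderings are safe sequences.


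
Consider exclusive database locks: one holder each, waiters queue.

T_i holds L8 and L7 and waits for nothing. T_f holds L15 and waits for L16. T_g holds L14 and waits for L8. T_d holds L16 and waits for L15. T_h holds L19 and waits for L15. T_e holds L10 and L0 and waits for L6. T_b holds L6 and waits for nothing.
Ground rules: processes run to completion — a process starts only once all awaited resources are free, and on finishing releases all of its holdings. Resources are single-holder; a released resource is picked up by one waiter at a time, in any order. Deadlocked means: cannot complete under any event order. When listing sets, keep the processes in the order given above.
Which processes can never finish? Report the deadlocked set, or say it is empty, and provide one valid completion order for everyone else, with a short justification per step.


The deadlocked set is T_f, T_d and T_h.
Key observation: the loop T_f -> T_d -> T_f blocks itself forever; T_h waits into the deadlock from upstream.
A valid finishing order for the others: T_b, T_i, T_g, T_e.
Walking it through:
  T_b: no waits; runs immediately, freeing L6
  T_i: no waits; runs immediately, freeing L8 and L7
  run T_g (all its waits — L8 — are resolved); releases L14
  run T_e (all its waits — L6 — are resolved); releases L10 and L0


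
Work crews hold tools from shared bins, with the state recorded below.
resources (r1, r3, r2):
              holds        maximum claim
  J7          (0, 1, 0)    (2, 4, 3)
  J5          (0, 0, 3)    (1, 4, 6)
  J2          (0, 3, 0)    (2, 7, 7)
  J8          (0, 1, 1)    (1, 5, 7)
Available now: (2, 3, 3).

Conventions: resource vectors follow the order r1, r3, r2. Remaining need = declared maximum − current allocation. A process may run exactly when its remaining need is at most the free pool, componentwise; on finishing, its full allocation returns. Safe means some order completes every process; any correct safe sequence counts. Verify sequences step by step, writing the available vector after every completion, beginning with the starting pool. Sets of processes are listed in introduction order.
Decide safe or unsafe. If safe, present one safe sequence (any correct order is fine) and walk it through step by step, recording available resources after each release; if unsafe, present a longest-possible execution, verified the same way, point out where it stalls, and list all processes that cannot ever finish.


SAFE. One safe sequence: J7, J5, J8, J2.
Key observation: the order's first zero-slack moment is J7 ((2, 3, 3) needed, (2, 3, 3) free — a requested resource with nothing to spare).
Step-by-step check:
  pool = (2, 3, 3)
  J7 needs (2, 3, 3) <= (2, 3, 3) -> finishes; pool += (0, 1, 0) = (2, 4, 3)
  J5 needs (1, 4, 3) <= (2, 4, 3) -> finishes; pool += (0, 0, 3) = (2, 4, 6)
  J8 needs (1, 4, 6) <= (2, 4, 6) -> finishes; pool += (0, 1, 1) = (2, 5, 7)
  J2 needs (2, 4, 7) <= (2, 5, 7) -> finishes; pool += (0, 3, 0) = (2, 8, 7)


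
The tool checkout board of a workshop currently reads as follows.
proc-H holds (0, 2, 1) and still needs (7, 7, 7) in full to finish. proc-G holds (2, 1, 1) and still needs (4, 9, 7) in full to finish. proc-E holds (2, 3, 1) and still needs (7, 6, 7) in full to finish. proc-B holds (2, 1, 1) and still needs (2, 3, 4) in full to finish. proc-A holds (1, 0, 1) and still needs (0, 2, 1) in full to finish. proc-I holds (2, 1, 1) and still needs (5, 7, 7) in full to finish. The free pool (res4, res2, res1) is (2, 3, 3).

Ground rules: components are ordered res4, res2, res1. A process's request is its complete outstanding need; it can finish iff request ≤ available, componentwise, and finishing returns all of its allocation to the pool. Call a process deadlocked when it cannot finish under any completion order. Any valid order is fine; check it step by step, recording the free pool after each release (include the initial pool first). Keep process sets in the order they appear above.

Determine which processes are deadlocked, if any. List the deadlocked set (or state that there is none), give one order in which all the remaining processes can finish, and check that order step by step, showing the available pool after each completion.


Deadlocked: proc-H, proc-G, proc-E and proc-I.
Key observation: even finishing proc-A, proc-B leaves just (5, 4, 5) free — too little res2 for any of the remaining processes.
A valid finishing order for the others: proc-A, proc-B. Check, step by step:
  pool = (2, 3, 3)
  run proc-A (needs (0, 2, 1), free (2, 3, 3)); after release of (1, 0, 1) the pool is (3, 3, 4)
  run proc-B (needs (2, 3, 4), free (3, 3, 4)); after release of (2, 1, 1) the pool is (5, 4, 5)
The blocked processes can never fit:
  proc-H cannot run: need (7, 7, 7) vs free (5, 4, 5) (insufficient res4, res2 and res1)
  proc-G cannot run: need (4, 9, 7) vs free (5, 4, 5) (insufficient res2 and res1)
  proc-E cannot run: need (7, 6, 7) vs free (5, 4, 5) (insufficient res4, res2 and res1)
  proc-I cannot run: need (5, 7, 7) vs free (5, 4, 5) (insufficient res2 and res1)


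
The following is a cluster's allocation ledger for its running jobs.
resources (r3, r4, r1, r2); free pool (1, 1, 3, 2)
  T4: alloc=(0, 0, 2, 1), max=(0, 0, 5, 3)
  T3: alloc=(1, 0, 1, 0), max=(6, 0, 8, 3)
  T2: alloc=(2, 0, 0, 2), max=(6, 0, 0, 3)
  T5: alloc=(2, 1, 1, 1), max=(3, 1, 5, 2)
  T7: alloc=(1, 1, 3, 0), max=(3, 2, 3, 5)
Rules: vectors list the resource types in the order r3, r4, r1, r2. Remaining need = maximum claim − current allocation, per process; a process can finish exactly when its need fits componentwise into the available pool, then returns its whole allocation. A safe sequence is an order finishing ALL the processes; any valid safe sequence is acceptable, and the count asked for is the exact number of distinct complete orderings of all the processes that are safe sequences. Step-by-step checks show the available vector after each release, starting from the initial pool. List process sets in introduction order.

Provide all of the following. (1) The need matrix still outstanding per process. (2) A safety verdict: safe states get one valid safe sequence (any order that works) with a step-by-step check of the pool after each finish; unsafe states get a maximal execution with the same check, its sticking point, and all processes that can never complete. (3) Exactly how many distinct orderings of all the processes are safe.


(1) Outstanding need per process (order r3, r4, r1, r2):
  T4: (0, 0, 3, 2)
  T3: (5, 0, 7, 3)
  T2: (4, 0, 0, 1)
  T5: (1, 0, 4, 1)
  T7: (2, 1, 0, 5)
(2) The state is UNSAFE.
Key observation: after T4, T5 the pool peaks at (3, 2, 6, 4), and each blocked process is short somewhere: T3 on r3, r1; T2 on r3; T7 on r2.
A maximal execution: T4, T5 — then nothing else fits. Step-by-step check:
  pool = (1, 1, 3, 2)
  run T4 (needs (0, 0, 3, 2), free (1, 1, 3, 2)); after release of (0, 0, 2, 1) the pool is (1, 1, 5, 3)
  run T5 (needs (1, 0, 4, 1), free (1, 1, 5, 3)); after release of (2, 1, 1, 1) the pool is (3, 2, 6, 4)
  T3 cannot run: need (5, 0, 7, 3) vs free (3, 2, 6, 4) (insufficient r3 and r1)
  T2 cannot run: need (4, 0, 0, 1) vs free (3, 2, 6, 4) (insufficient r3)
  T7 cannot run: need (2, 1, 0, 5) vs free (3, 2, 6, 4) (insufficient r2)
Processes that can never finish: T3, T2 and T7.
(3) The exact count: 0 of the possible complete orderings are safe sequences.


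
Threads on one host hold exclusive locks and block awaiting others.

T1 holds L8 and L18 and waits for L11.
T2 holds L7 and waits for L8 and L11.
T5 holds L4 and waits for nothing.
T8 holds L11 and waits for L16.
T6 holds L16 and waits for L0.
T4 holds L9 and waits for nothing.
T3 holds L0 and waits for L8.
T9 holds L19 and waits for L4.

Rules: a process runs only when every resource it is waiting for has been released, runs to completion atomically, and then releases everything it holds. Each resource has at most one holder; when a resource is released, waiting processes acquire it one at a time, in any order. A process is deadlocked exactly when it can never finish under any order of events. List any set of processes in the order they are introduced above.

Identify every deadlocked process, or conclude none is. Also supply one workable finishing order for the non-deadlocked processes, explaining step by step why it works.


Deadlocked: T1, T2, T8, T6 and T3.
Key observation: the waits loop around T1 -> T8 -> T6 -> T3 -> T1 with no way out; T2 waits into the deadlock from upstream.
A valid finishing order for the others: T5, T9, T4.
Walking it through:
  T5: no waits; runs immediately, freeing L4
  T9 waits on L4 — all released -> runs and releases L19
  T4: no waits; runs immediately, freeing L9


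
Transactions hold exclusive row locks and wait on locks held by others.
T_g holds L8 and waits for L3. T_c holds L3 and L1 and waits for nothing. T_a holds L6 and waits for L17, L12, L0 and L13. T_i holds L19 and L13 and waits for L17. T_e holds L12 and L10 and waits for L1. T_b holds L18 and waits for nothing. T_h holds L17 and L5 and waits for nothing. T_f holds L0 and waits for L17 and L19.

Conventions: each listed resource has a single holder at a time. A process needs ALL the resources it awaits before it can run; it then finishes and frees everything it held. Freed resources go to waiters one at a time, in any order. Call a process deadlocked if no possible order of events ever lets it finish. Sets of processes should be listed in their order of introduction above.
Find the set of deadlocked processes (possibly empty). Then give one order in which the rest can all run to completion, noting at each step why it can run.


The deadlocked set is empty.
Key observation: the wait relation is loop-free; peeling off processes with no waits unwinds the whole state.
A valid finishing order for the others: T_c, T_g, T_h, T_i, T_f, T_e, T_a, T_b.
Walking it through:
  T_c waits on nothing -> runs at once and releases L3 and L1
  T_g: everything it awaited (L3) is free; runs, freeing L8
  T_h waits on nothing -> runs at once and releases L17 and L5
  T_i: everything it awaited (L17) is free; runs, freeing L19 and L13
  T_f: everything it awaited (L17 and L19) is free; runs, freeing L0
  T_e: everything it awaited (L1) is free; runs, freeing L12 and L10
  T_a: everything it awaited (L17, L12, L0 and L13) is free; runs, freeing L6
  T_b waits on nothing -> runs at once and releases L18


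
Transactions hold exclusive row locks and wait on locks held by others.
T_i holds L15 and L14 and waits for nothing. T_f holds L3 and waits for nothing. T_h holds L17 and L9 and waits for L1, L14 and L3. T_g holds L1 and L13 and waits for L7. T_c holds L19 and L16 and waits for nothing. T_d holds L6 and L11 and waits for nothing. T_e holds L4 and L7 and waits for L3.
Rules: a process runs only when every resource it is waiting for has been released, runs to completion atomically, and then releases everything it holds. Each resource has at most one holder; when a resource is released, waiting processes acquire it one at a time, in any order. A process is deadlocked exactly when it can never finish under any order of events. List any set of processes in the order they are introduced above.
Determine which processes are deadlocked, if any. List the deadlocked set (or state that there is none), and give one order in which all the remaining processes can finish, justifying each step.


Nothing here is deadlocked.
Key observation: the wait relation is loop-free; peeling off processes with no waits unwinds the whole state.
The rest can finish in the order T_f, T_e, T_i, T_c, T_g, T_h, T_d.
Walking it through:
  T_f waits on nothing -> runs at once and releases L3
  run T_e (all its waits — L3 — are resolved); releases L4 and L7
  T_i waits on nothing -> runs at once and releases L15 and L14
  T_c waits on nothing -> runs at once and releases L19 and L16
  run T_g (all its waits — L7 — are resolved); releases L1 and L13
  run T_h (all its waits — L1, L14 and L3 — are resolved); releases L17 and L9
  T_d waits on nothing -> runs at once and releases L6 and L11


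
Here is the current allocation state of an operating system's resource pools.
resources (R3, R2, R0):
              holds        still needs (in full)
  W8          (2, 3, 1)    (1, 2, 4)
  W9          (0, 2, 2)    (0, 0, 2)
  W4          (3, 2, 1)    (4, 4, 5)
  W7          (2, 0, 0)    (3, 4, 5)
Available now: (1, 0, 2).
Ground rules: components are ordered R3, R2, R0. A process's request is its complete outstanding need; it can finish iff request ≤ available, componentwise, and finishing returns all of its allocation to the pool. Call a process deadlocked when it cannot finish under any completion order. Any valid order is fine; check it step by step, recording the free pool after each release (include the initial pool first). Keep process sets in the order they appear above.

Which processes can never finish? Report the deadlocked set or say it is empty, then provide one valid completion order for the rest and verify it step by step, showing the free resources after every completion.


No process is deadlocked.
Key observation: starting with W9, each completion frees enough for the next — no one is permanently blocked.
One completion order for the rest: W9, W8, W7, W4. Check, step by step:
  pool = (1, 0, 2)
  run W9 (needs (0, 0, 2), free (1, 0, 2)); after release of (0, 2, 2) the pool is (1, 2, 4)
  run W8 (needs (1, 2, 4), free (1, 2, 4)); after release of (2, 3, 1) the pool is (3, 5, 5)
  run W7 (needs (3, 4, 5), free (3, 5, 5)); after release of (2, 0, 0) the pool is (5, 5, 5)
  run W4 (needs (4, 4, 5), free (5, 5, 5)); after release of (3, 2, 1) the pool is (8, 7, 6)


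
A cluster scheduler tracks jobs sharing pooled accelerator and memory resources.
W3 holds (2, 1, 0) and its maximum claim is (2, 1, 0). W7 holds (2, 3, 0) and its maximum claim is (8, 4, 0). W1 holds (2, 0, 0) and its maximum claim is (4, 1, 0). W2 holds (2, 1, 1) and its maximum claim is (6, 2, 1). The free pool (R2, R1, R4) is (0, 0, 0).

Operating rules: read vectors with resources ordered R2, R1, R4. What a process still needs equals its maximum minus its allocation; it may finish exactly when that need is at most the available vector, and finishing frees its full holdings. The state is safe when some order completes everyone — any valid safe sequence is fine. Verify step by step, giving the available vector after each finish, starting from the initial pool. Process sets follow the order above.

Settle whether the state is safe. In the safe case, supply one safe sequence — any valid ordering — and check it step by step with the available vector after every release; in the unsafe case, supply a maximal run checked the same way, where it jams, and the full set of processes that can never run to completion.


The state is SAFE; one workable sequence: W3, W1, W2, W7.
Key observation: reading the order forward, W1 is the first process whose need (2, 1, 0) meets the free pool (2, 1, 0) exactly on a resource it requests.
Step-by-step check:
  pool = (0, 0, 0)
  run W3 (needs (0, 0, 0), free (0, 0, 0)); after release of (2, 1, 0) the pool is (2, 1, 0)
  run W1 (needs (2, 1, 0), free (2, 1, 0)); after release of (2, 0, 0) the pool is (4, 1, 0)
  run W2 (needs (4, 1, 0), free (4, 1, 0)); after release of (2, 1, 1) the pool is (6, 2, 1)
  run W7 (needs (6, 1, 0), free (6, 2, 1)); after release of (2, 3, 0) the pool is (8, 5, 1)


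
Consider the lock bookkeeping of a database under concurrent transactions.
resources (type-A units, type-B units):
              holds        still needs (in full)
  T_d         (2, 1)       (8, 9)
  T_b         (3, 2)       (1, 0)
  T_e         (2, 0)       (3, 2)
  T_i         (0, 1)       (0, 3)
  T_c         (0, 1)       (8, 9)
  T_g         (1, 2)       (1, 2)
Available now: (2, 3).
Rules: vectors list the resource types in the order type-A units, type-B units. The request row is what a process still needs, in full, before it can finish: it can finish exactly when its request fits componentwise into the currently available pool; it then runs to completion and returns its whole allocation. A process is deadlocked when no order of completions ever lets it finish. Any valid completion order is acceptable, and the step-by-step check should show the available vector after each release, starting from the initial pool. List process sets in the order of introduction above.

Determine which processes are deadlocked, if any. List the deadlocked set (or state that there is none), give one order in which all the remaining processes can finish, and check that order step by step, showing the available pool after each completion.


Deadlocked set: T_d and T_c.
Key observation: no order helps: past T_b, T_e, T_g, T_i, the free pool tops out at (8, 8), below what each blocked process needs in type-B units.
The rest can finish in the order T_b, T_e, T_g, T_i. Step-by-step check:
  pool = (2, 3)
  T_b: need (1, 0) fits (2, 3); releases (3, 2), pool now (5, 5)
  T_e: need (3, 2) fits (5, 5); releases (2, 0), pool now (7, 5)
  T_g: need (1, 2) fits (7, 5); releases (1, 2), pool now (8, 7)
  T_i: need (0, 3) fits (8, 7); releases (0, 1), pool now (8, 8)
The blocked processes can never fit:
  T_d cannot run: need (8, 9) vs free (8, 8) (insufficient type-B units)
  T_c cannot run: need (8, 9) vs free (8, 8) (insufficient type-B units)
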